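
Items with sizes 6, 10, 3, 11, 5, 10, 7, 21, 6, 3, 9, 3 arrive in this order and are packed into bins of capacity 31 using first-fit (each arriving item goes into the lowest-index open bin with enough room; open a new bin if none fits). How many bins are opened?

4

  6 → bin 1 (new)  [load 6/31]
  10 → bin 1  [load 16/31]
  3 → bin 1  [load 19/31]
  11 → bin 1  [load 30/31]
  5 → bin 2 (new)  [load 5/31]
  10 → bin 2  [load 15/31]
  7 → bin 2  [load 22/31]
  21 → bin 3 (new)  [load 21/31]
  6 → bin 2  [load 28/31]
  3 → bin 2  [load 31/31]
  9 → bin 3  [load 30/31]
  3 → bin 4 (new)  [load 3/31]
4 bins opened.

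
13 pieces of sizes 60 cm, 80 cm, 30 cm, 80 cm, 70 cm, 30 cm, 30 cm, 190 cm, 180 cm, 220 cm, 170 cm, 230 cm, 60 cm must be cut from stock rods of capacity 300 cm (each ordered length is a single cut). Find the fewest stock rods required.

Total = 230 + 220 + 190 + 180 + 170 + 80 + 80 + 70 + 60 + 60 + 30 + 30 + 30 = 1430 cm.
Lower bound: ⌈1430/300⌉ = 5 stock rods.
A packing using 5 stock rods:
  stock rod 1: 230 + 70 = 300
  stock rod 2: 220 + 80 = 300
  stock rod 3: 190 + 80 + 30 = 300
  stock rod 4: 180 + 60 + 60 = 300
  stock rod 5: 170 + 30 + 30 = 230
This matches the lower bound, so 5 is optimal.

5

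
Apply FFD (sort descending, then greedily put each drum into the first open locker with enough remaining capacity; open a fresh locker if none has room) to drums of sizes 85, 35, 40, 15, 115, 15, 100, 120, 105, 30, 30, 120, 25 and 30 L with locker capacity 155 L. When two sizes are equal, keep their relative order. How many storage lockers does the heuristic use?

Sorted descending: 120, 120, 115, 105, 100, 85, 40, 35, 30, 30, 30, 25, 15, 15.
  120 → locker 1 (new)  [load 120/155]
  120 → locker 2 (new)  [load 120/155]
  115 → locker 3 (new)  [load 115/155]
  105 → locker 4 (new)  [load 105/155]
  100 → locker 5 (new)  [load 100/155]
  85 → locker 6 (new)  [load 85/155]
  40 → locker 3  [load 155/155]
  35 → locker 1  [load 155/155]
  30 → locker 2  [load 150/155]
  30 → locker 4  [load 135/155]
  30 → locker 5  [load 130/155]
  25 → locker 5  [load 155/155]
  15 → locker 4  [load 150/155]
  15 → locker 6  [load 100/155]
6 storage lockers opened.

6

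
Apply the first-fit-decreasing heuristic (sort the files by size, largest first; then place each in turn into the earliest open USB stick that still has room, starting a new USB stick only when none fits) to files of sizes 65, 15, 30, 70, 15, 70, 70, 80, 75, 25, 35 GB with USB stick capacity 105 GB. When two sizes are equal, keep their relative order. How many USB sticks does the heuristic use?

Sorted descending: 80, 75, 70, 70, 70, 65, 35, 30, 25, 15, 15.
  80 → USB stick 1 (new)  [load 80/105]
  75 → USB stick 2 (new)  [load 75/105]
  70 → USB stick 3 (new)  [load 70/105]
  70 → USB stick 4 (new)  [load 70/105]
  70 → USB stick 5 (new)  [load 70/105]
  65 → USB stick 6 (new)  [load 65/105]
  35 → USB stick 3  [load 105/105]
  30 → USB stick 2  [load 105/105]
  25 → USB stick 1  [load 105/105]
  15 → USB stick 4  [load 85/105]
  15 → USB stick 4  [load 100/105]
6 USB sticks opened.

6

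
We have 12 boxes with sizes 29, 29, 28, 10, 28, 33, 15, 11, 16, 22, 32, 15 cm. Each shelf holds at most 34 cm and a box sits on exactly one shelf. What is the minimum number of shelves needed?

9

Total = 33 + 32 + 29 + 29 + 28 + 28 + 22 + 16 + 15 + 15 + 11 + 10 = 268 cm.
Lower bound: ⌈268/34⌉ = 8 shelves.
A packing using 9 shelves:
  shelf 1: 33 = 33
  shelf 2: 32 = 32
  shelf 3: 29 = 29
  shelf 4: 29 = 29
  shelf 5: 28 = 28
  shelf 6: 28 = 28
  shelf 7: 22 + 11 = 33
  shelf 8: 16 + 15 = 31
  shelf 9: 15 + 10 = 25
No arrangement into 8 shelves stays within capacity, so 9 is optimal.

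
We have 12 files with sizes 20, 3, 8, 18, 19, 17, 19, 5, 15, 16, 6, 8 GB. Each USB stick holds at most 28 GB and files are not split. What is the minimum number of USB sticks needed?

Total = 20 + 19 + 19 + 18 + 17 + 16 + 15 + 8 + 8 + 6 + 5 + 3 = 154 GB.
Lower bound: ⌈154/28⌉ = 6 USB sticks.
Also, 7 files each exceed 14 GB, and no two of those can share a USB stick, so at least 7 USB sticks are needed.
A packing using 7 USB sticks:
  USB stick 1: 20 + 8 = 28
  USB stick 2: 19 + 8 = 27
  USB stick 3: 19 + 6 + 3 = 28
  USB stick 4: 18 + 5 = 23
  USB stick 5: 17 = 17
  USB stick 6: 16 = 16
  USB stick 7: 15 = 15
This matches the lower bound, so 7 is optimal.

7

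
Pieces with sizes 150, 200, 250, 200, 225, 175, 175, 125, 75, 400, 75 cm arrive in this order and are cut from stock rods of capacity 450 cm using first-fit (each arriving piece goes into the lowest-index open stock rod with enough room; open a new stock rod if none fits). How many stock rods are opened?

  150 → stock rod 1 (new)  [load 150/450]
  200 → stock rod 1  [load 350/450]
  250 → stock rod 2 (new)  [load 250/450]
  200 → stock rod 2  [load 450/450]
  225 → stock rod 3 (new)  [load 225/450]
  175 → stock rod 3  [load 400/450]
  175 → stock rod 4 (new)  [load 175/450]
  125 → stock rod 4  [load 300/450]
  75 → stock rod 1  [load 425/450]
  400 → stock rod 5 (new)  [load 400/450]
  75 → stock rod 4  [load 375/450]
5 stock rods opened.

5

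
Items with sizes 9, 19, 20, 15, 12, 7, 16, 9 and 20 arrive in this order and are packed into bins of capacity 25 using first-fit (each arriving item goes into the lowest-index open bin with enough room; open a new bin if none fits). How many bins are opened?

  9 → bin 1 (new)  [load 9/25]
  19 → bin 2 (new)  [load 19/25]
  20 → bin 3 (new)  [load 20/25]
  15 → bin 1  [load 24/25]
  12 → bin 4 (new)  [load 12/25]
  7 → bin 4  [load 19/25]
  16 → bin 5 (new)  [load 16/25]
  9 → bin 5  [load 25/25]
  20 → bin 6 (new)  [load 20/25]
6 bins opened.

6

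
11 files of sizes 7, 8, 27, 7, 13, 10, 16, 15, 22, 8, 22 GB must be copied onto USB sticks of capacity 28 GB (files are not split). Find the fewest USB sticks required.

7

Total = 27 + 22 + 22 + 16 + 15 + 13 + 10 + 8 + 8 + 7 + 7 = 155 GB.
Lower bound: ⌈155/28⌉ = 6 USB sticks.
A packing using 7 USB sticks:
  USB stick 1: 27 = 27
  USB stick 2: 22 = 22
  USB stick 3: 22 = 22
  USB stick 4: 16 + 10 = 26
  USB stick 5: 15 + 13 = 28
  USB stick 6: 8 + 8 + 7 = 23
  USB stick 7: 7 = 7
No arrangement into 6 USB sticks stays within capacity, so 7 is optimal.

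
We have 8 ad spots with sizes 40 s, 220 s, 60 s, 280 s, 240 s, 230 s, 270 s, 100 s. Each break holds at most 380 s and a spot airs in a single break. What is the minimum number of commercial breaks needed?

5

Total = 280 + 270 + 240 + 230 + 220 + 100 + 60 + 40 = 1440 s.
Lower bound: ⌈1440/380⌉ = 4 commercial breaks.
Also, 5 ad spots each exceed 190 s, and no two of those can share a break, so at least 5 commercial breaks are needed.
A packing using 5 commercial breaks:
  break 1: 280 + 100 = 380
  break 2: 270 + 60 + 40 = 370
  break 3: 240 = 240
  break 4: 230 = 230
  break 5: 220 = 220
This matches the lower bound, so 5 is optimal.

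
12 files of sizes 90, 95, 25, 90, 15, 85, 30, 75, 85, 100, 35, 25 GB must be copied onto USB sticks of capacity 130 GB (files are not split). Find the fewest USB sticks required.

7

Total = 100 + 95 + 90 + 90 + 85 + 85 + 75 + 35 + 30 + 25 + 25 + 15 = 750 GB.
Lower bound: ⌈750/130⌉ = 6 USB sticks.
Also, 7 files each exceed 65 GB, and no two of those can share a USB stick, so at least 7 USB sticks are needed.
A packing using 7 USB sticks:
  USB stick 1: 100 + 30 = 130
  USB stick 2: 95 + 35 = 130
  USB stick 3: 90 + 25 + 15 = 130
  USB stick 4: 90 + 25 = 115
  USB stick 5: 85 = 85
  USB stick 6: 85 = 85
  USB stick 7: 75 = 75
This matches the lower bound, so 7 is optimal.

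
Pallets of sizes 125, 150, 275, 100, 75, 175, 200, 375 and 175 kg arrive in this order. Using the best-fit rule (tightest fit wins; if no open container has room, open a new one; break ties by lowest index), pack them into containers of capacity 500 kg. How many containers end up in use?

  125 → container 1 (new)  [load 125/500]
  150 → container 1  [load 275/500]
  275 → container 2 (new)  [load 275/500]
  100 → container 1  [load 375/500]
  75 → container 1  [load 450/500]
  175 → container 2  [load 450/500]
  200 → container 3 (new)  [load 200/500]
  375 → container 4 (new)  [load 375/500]
  175 → container 3  [load 375/500]
4 containers opened.

4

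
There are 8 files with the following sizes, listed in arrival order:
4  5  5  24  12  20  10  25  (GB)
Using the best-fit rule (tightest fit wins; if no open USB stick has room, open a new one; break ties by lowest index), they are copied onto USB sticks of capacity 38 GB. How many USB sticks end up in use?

3

  4 → USB stick 1 (new)  [load 4/38]
  5 → USB stick 1  [load 9/38]
  5 → USB stick 1  [load 14/38]
  24 → USB stick 1  [load 38/38]
  12 → USB stick 2 (new)  [load 12/38]
  20 → USB stick 2  [load 32/38]
  10 → USB stick 3 (new)  [load 10/38]
  25 → USB stick 3  [load 35/38]
3 USB sticks opened.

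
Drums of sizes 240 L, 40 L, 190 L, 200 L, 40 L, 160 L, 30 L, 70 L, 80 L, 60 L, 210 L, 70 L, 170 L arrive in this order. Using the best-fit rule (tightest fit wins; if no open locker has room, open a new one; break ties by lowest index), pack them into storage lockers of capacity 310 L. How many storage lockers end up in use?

6

  240 → locker 1 (new)  [load 240/310]
  40 → locker 1  [load 280/310]
  190 → locker 2 (new)  [load 190/310]
  200 → locker 3 (new)  [load 200/310]
  40 → locker 3  [load 240/310]
  160 → locker 4 (new)  [load 160/310]
  30 → locker 1  [load 310/310]
  70 → locker 3  [load 310/310]
  80 → locker 2  [load 270/310]
  60 → locker 4  [load 220/310]
  210 → locker 5 (new)  [load 210/310]
  70 → locker 4  [load 290/310]
  170 → locker 6 (new)  [load 170/310]
6 storage lockers opened.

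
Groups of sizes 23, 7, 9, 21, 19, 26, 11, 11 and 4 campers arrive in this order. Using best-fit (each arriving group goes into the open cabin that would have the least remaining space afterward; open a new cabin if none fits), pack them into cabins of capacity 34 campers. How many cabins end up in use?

  23 → cabin 1 (new)  [load 23/34]
  7 → cabin 1  [load 30/34]
  9 → cabin 2 (new)  [load 9/34]
  21 → cabin 2  [load 30/34]
  19 → cabin 3 (new)  [load 19/34]
  26 → cabin 4 (new)  [load 26/34]
  11 → cabin 3  [load 30/34]
  11 → cabin 5 (new)  [load 11/34]
  4 → cabin 1  [load 34/34]
5 cabins opened.

5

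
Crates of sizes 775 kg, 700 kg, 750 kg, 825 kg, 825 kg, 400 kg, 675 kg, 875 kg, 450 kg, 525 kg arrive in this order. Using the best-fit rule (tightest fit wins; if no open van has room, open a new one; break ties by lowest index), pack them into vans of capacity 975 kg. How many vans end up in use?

9

  775 → van 1 (new)  [load 775/975]
  700 → van 2 (new)  [load 700/975]
  750 → van 3 (new)  [load 750/975]
  825 → van 4 (new)  [load 825/975]
  825 → van 5 (new)  [load 825/975]
  400 → van 6 (new)  [load 400/975]
  675 → van 7 (new)  [load 675/975]
  875 → van 8 (new)  [load 875/975]
  450 → van 6  [load 850/975]
  525 → van 9 (new)  [load 525/975]
9 vans opened.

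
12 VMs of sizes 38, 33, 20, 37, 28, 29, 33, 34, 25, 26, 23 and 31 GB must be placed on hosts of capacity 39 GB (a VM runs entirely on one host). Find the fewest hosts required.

12

Total = 38 + 37 + 34 + 33 + 33 + 31 + 29 + 28 + 26 + 25 + 23 + 20 = 357 GB.
Lower bound: ⌈357/39⌉ = 10 hosts.
Also, 12 VMs each exceed 39/2 GB, and no two of those can share a host, so at least 12 hosts are needed.
A packing using 12 hosts:
  host 1: 38 = 38
  host 2: 37 = 37
  host 3: 34 = 34
  host 4: 33 = 33
  host 5: 33 = 33
  host 6: 31 = 31
  host 7: 29 = 29
  host 8: 28 = 28
  host 9: 26 = 26
  host 10: 25 = 25
  host 11: 23 = 23
  host 12: 20 = 20
This matches the lower bound, so 12 is optimal.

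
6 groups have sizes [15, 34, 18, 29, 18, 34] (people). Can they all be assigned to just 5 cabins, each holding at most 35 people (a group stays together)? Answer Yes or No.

Yes

A valid assignment using 5 cabins:
  cabin 1: 34 = 34
  cabin 2: 34 = 34
  cabin 3: 29 = 29
  cabin 4: 18 + 15 = 33
  cabin 5: 18 = 18
Every load is within 35 people, so 5 cabins suffice.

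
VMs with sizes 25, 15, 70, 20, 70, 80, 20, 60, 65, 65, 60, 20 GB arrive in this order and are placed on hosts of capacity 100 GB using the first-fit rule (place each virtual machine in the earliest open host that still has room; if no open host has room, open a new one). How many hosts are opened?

8

  25 → host 1 (new)  [load 25/100]
  15 → host 1  [load 40/100]
  70 → host 2 (new)  [load 70/100]
  20 → host 1  [load 60/100]
  70 → host 3 (new)  [load 70/100]
  80 → host 4 (new)  [load 80/100]
  20 → host 1  [load 80/100]
  60 → host 5 (new)  [load 60/100]
  65 → host 6 (new)  [load 65/100]
  65 → host 7 (new)  [load 65/100]
  60 → host 8 (new)  [load 60/100]
  20 → host 1  [load 100/100]
8 hosts opened.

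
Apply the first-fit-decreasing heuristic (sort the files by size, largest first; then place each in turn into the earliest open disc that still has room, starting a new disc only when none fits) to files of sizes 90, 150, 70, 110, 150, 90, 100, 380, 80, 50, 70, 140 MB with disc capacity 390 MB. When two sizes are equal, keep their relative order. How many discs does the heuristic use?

Sorted descending: 380, 150, 150, 140, 110, 100, 90, 90, 80, 70, 70, 50.
  380 → disc 1 (new)  [load 380/390]
  150 → disc 2 (new)  [load 150/390]
  150 → disc 2  [load 300/390]
  140 → disc 3 (new)  [load 140/390]
  110 → disc 3  [load 250/390]
  100 → disc 3  [load 350/390]
  90 → disc 2  [load 390/390]
  90 → disc 4 (new)  [load 90/390]
  80 → disc 4  [load 170/390]
  70 → disc 4  [load 240/390]
  70 → disc 4  [load 310/390]
  50 → disc 4  [load 360/390]
4 discs opened.

4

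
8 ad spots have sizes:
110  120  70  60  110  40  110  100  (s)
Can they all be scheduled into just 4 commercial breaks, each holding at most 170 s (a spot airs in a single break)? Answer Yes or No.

Total = 720 s; ⌈720/170⌉ = 5.
At least 5 commercial breaks are required, but only 4 are allowed.

No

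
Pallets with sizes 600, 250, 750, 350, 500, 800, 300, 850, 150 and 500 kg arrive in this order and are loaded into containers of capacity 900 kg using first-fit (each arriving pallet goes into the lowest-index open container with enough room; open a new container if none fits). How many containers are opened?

  600 → container 1 (new)  [load 600/900]
  250 → container 1  [load 850/900]
  750 → container 2 (new)  [load 750/900]
  350 → container 3 (new)  [load 350/900]
  500 → container 3  [load 850/900]
  800 → container 4 (new)  [load 800/900]
  300 → container 5 (new)  [load 300/900]
  850 → container 6 (new)  [load 850/900]
  150 → container 2  [load 900/900]
  500 → container 5  [load 800/900]
6 containers opened.

6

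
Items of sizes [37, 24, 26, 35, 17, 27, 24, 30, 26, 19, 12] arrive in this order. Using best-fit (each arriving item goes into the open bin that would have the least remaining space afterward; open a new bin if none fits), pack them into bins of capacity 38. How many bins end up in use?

  37 → bin 1 (new)  [load 37/38]
  24 → bin 2 (new)  [load 24/38]
  26 → bin 3 (new)  [load 26/38]
  35 → bin 4 (new)  [load 35/38]
  17 → bin 5 (new)  [load 17/38]
  27 → bin 6 (new)  [load 27/38]
  24 → bin 7 (new)  [load 24/38]
  30 → bin 8 (new)  [load 30/38]
  26 → bin 9 (new)  [load 26/38]
  19 → bin 5  [load 36/38]
  12 → bin 3  [load 38/38]
9 bins opened.

9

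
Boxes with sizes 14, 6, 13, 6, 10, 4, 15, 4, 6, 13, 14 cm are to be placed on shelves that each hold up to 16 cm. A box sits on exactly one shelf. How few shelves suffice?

Total = 15 + 14 + 14 + 13 + 13 + 10 + 6 + 6 + 6 + 4 + 4 = 105 cm.
Lower bound: ⌈105/16⌉ = 7 shelves.
A packing using 8 shelves:
  shelf 1: 15 = 15
  shelf 2: 14 = 14
  shelf 3: 14 = 14
  shelf 4: 13 = 13
  shelf 5: 13 = 13
  shelf 6: 10 + 6 = 16
  shelf 7: 6 + 6 + 4 = 16
  shelf 8: 4 = 4
No arrangement into 7 shelves stays within capacity, so 8 is optimal.

8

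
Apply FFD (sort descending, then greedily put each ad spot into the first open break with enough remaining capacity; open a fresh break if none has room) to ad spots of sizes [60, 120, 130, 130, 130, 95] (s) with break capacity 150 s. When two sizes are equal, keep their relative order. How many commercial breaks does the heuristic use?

Sorted descending: 130, 130, 130, 120, 95, 60.
  130 → break 1 (new)  [load 130/150]
  130 → break 2 (new)  [load 130/150]
  130 → break 3 (new)  [load 130/150]
  120 → break 4 (new)  [load 120/150]
  95 → break 5 (new)  [load 95/150]
  60 → break 6 (new)  [load 60/150]
6 commercial breaks opened.

6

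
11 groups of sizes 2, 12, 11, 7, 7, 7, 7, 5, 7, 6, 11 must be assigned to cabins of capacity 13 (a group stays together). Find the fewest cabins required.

8

Total = 12 + 11 + 11 + 7 + 7 + 7 + 7 + 7 + 6 + 5 + 2 = 82.
Lower bound: ⌈82/13⌉ = 7 cabins.
Also, 8 groups each exceed 13/2, and no two of those can share a cabin, so at least 8 cabins are needed.
A packing using 8 cabins:
  cabin 1: 12 = 12
  cabin 2: 11 + 2 = 13
  cabin 3: 11 = 11
  cabin 4: 7 + 6 = 13
  cabin 5: 7 + 5 = 12
  cabin 6: 7 = 7
  cabin 7: 7 = 7
  cabin 8: 7 = 7
This matches the lower bound, so 8 is optimal.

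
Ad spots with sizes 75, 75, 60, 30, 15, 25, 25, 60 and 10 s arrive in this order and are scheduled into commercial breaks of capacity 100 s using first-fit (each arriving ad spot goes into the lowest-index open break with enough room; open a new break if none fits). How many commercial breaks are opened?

4

  75 → break 1 (new)  [load 75/100]
  75 → break 2 (new)  [load 75/100]
  60 → break 3 (new)  [load 60/100]
  30 → break 3  [load 90/100]
  15 → break 1  [load 90/100]
  25 → break 2  [load 100/100]
  25 → break 4 (new)  [load 25/100]
  60 → break 4  [load 85/100]
  10 → break 1  [load 100/100]
4 commercial breaks opened.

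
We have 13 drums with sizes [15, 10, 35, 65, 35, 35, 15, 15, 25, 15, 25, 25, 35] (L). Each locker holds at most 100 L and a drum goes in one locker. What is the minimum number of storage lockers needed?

Total = 65 + 35 + 35 + 35 + 35 + 25 + 25 + 25 + 15 + 15 + 15 + 15 + 10 = 350 L.
Lower bound: ⌈350/100⌉ = 4 storage lockers.
A packing using 4 storage lockers:
  locker 1: 65 + 35 = 100
  locker 2: 35 + 35 + 25 = 95
  locker 3: 35 + 25 + 25 + 15 = 100
  locker 4: 15 + 15 + 15 + 10 = 55
This matches the lower bound, so 4 is optimal.

4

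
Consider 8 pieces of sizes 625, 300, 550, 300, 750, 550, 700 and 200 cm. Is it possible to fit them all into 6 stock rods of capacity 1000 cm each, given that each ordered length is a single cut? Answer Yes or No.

Yes

A valid assignment using 5 stock rods:
  stock rod 1: 750 + 200 = 950
  stock rod 2: 700 + 300 = 1000
  stock rod 3: 625 + 300 = 925
  stock rod 4: 550 = 550
  stock rod 5: 550 = 550
That uses only 5 ≤ 6, so 6 stock rods are enough.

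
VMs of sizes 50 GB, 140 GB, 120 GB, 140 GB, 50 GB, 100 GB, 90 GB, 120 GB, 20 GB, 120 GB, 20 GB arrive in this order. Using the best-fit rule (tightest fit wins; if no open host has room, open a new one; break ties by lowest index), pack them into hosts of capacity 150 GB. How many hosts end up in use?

8

  50 → host 1 (new)  [load 50/150]
  140 → host 2 (new)  [load 140/150]
  120 → host 3 (new)  [load 120/150]
  140 → host 4 (new)  [load 140/150]
  50 → host 1  [load 100/150]
  100 → host 5 (new)  [load 100/150]
  90 → host 6 (new)  [load 90/150]
  120 → host 7 (new)  [load 120/150]
  20 → host 3  [load 140/150]
  120 → host 8 (new)  [load 120/150]
  20 → host 7  [load 140/150]
8 hosts opened.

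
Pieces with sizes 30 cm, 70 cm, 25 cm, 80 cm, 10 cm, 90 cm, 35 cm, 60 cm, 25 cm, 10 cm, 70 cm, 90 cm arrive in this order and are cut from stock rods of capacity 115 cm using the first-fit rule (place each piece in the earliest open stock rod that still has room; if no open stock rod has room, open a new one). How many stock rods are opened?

6

  30 → stock rod 1 (new)  [load 30/115]
  70 → stock rod 1  [load 100/115]
  25 → stock rod 2 (new)  [load 25/115]
  80 → stock rod 2  [load 105/115]
  10 → stock rod 1  [load 110/115]
  90 → stock rod 3 (new)  [load 90/115]
  35 → stock rod 4 (new)  [load 35/115]
  60 → stock rod 4  [load 95/115]
  25 → stock rod 3  [load 115/115]
  10 → stock rod 2  [load 115/115]
  70 → stock rod 5 (new)  [load 70/115]
  90 → stock rod 6 (new)  [load 90/115]
6 stock rods opened.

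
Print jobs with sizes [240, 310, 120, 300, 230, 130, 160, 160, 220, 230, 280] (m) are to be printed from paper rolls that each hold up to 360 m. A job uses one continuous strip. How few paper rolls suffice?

Total = 310 + 300 + 280 + 240 + 230 + 230 + 220 + 160 + 160 + 130 + 120 = 2380 m.
Lower bound: ⌈2380/360⌉ = 7 paper rolls.
A packing using 8 paper rolls:
  roll 1: 310 = 310
  roll 2: 300 = 300
  roll 3: 280 = 280
  roll 4: 240 + 120 = 360
  roll 5: 230 + 130 = 360
  roll 6: 230 = 230
  roll 7: 220 = 220
  roll 8: 160 + 160 = 320
No arrangement into 7 paper rolls stays within capacity, so 8 is optimal.

8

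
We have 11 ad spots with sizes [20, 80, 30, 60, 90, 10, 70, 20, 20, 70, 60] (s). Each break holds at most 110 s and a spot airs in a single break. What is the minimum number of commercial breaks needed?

Total = 90 + 80 + 70 + 70 + 60 + 60 + 30 + 20 + 20 + 20 + 10 = 530 s.
Lower bound: ⌈530/110⌉ = 5 commercial breaks.
Also, 6 ad spots each exceed 55 s, and no two of those can share a break, so at least 6 commercial breaks are needed.
A packing using 6 commercial breaks:
  break 1: 90 + 20 = 110
  break 2: 80 + 30 = 110
  break 3: 70 + 20 + 20 = 110
  break 4: 70 + 10 = 80
  break 5: 60 = 60
  break 6: 60 = 60
This matches the lower bound, so 6 is optimal.

6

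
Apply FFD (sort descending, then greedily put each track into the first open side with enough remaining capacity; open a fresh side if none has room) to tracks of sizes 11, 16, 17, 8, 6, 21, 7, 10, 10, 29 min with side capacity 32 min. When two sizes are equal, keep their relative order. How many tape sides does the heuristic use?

5

Sorted descending: 29, 21, 17, 16, 11, 10, 10, 8, 7, 6.
  29 → side 1 (new)  [load 29/32]
  21 → side 2 (new)  [load 21/32]
  17 → side 3 (new)  [load 17/32]
  16 → side 4 (new)  [load 16/32]
  11 → side 2  [load 32/32]
  10 → side 3  [load 27/32]
  10 → side 4  [load 26/32]
  8 → side 5 (new)  [load 8/32]
  7 → side 5  [load 15/32]
  6 → side 4  [load 32/32]
5 tape sides opened.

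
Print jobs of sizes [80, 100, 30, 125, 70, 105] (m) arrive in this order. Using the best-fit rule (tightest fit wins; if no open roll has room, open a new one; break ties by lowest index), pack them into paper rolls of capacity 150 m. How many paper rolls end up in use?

4

  80 → roll 1 (new)  [load 80/150]
  100 → roll 2 (new)  [load 100/150]
  30 → roll 2  [load 130/150]
  125 → roll 3 (new)  [load 125/150]
  70 → roll 1  [load 150/150]
  105 → roll 4 (new)  [load 105/150]
4 paper rolls opened.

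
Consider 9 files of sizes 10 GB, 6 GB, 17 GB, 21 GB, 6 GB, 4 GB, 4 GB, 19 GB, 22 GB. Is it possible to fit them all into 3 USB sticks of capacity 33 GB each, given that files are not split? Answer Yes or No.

Total = 109 GB; ⌈109/33⌉ = 4.
At least 4 USB sticks are required, but only 3 are allowed.

No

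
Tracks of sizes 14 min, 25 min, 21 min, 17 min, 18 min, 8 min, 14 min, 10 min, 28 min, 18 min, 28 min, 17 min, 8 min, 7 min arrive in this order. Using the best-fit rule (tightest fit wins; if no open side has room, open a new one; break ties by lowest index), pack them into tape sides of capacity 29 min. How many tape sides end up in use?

9

  14 → side 1 (new)  [load 14/29]
  25 → side 2 (new)  [load 25/29]
  21 → side 3 (new)  [load 21/29]
  17 → side 4 (new)  [load 17/29]
  18 → side 5 (new)  [load 18/29]
  8 → side 3  [load 29/29]
  14 → side 1  [load 28/29]
  10 → side 5  [load 28/29]
  28 → side 6 (new)  [load 28/29]
  18 → side 7 (new)  [load 18/29]
  28 → side 8 (new)  [load 28/29]
  17 → side 9 (new)  [load 17/29]
  8 → side 7  [load 26/29]
  7 → side 4  [load 24/29]
9 tape sides opened.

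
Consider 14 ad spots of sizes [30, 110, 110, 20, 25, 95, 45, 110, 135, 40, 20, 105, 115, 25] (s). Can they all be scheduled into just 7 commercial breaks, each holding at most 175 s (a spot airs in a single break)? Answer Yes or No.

Yes

A valid assignment using 7 commercial breaks:
  break 1: 135 + 40 = 175
  break 2: 115 + 45 = 160
  break 3: 110 + 30 + 25 = 165
  break 4: 110 + 25 + 20 + 20 = 175
  break 5: 110 = 110
  break 6: 105 = 105
  break 7: 95 = 95
Every load is within 175 s, so 7 commercial breaks suffice.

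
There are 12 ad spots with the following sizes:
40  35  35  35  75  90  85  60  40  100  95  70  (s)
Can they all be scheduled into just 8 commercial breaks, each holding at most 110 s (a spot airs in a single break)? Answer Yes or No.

A valid assignment using 8 commercial breaks:
  break 1: 100 = 100
  break 2: 95 = 95
  break 3: 90 = 90
  break 4: 85 = 85
  break 5: 75 + 35 = 110
  break 6: 70 + 40 = 110
  break 7: 60 + 40 = 100
  break 8: 35 + 35 = 70
Every load is within 110 s, so 8 commercial breaks suffice.

Yes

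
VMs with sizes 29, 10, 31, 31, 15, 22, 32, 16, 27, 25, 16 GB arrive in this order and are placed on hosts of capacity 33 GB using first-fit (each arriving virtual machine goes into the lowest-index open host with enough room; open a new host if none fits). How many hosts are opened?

  29 → host 1 (new)  [load 29/33]
  10 → host 2 (new)  [load 10/33]
  31 → host 3 (new)  [load 31/33]
  31 → host 4 (new)  [load 31/33]
  15 → host 2  [load 25/33]
  22 → host 5 (new)  [load 22/33]
  32 → host 6 (new)  [load 32/33]
  16 → host 7 (new)  [load 16/33]
  27 → host 8 (new)  [load 27/33]
  25 → host 9 (new)  [load 25/33]
  16 → host 7  [load 32/33]
9 hosts opened.

9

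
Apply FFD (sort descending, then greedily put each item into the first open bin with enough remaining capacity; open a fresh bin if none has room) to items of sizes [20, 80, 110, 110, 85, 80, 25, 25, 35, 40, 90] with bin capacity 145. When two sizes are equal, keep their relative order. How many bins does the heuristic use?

Sorted descending: 110, 110, 90, 85, 80, 80, 40, 35, 25, 25, 20.
  110 → bin 1 (new)  [load 110/145]
  110 → bin 2 (new)  [load 110/145]
  90 → bin 3 (new)  [load 90/145]
  85 → bin 4 (new)  [load 85/145]
  80 → bin 5 (new)  [load 80/145]
  80 → bin 6 (new)  [load 80/145]
  40 → bin 3  [load 130/145]
  35 → bin 1  [load 145/145]
  25 → bin 2  [load 135/145]
  25 → bin 4  [load 110/145]
  20 → bin 4  [load 130/145]
6 bins opened.

6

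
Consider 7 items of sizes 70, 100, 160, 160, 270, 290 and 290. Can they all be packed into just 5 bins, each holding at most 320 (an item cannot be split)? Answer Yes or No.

A valid assignment using 5 bins:
  bin 1: 290 = 290
  bin 2: 290 = 290
  bin 3: 270 = 270
  bin 4: 160 + 160 = 320
  bin 5: 100 + 70 = 170
Every load is within 320, so 5 bins suffice.

Yes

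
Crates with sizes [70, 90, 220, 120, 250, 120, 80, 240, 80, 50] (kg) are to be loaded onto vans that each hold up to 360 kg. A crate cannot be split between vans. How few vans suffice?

4

Total = 250 + 240 + 220 + 120 + 120 + 90 + 80 + 80 + 70 + 50 = 1320 kg.
Lower bound: ⌈1320/360⌉ = 4 vans.
A packing using 4 vans:
  van 1: 250 + 90 = 340
  van 2: 240 + 120 = 360
  van 3: 220 + 120 = 340
  van 4: 80 + 80 + 70 + 50 = 280
This matches the lower bound, so 4 is optimal.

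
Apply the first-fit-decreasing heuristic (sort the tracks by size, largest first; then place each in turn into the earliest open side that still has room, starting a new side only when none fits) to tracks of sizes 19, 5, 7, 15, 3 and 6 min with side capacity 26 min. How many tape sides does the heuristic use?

Sorted descending: 19, 15, 7, 6, 5, 3.
  19 → side 1 (new)  [load 19/26]
  15 → side 2 (new)  [load 15/26]
  7 → side 1  [load 26/26]
  6 → side 2  [load 21/26]
  5 → side 2  [load 26/26]
  3 → side 3 (new)  [load 3/26]
3 tape sides opened.

3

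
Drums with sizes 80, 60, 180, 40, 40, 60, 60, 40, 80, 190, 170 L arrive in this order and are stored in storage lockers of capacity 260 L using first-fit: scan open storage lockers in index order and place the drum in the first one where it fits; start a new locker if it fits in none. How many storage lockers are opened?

  80 → locker 1 (new)  [load 80/260]
  60 → locker 1  [load 140/260]
  180 → locker 2 (new)  [load 180/260]
  40 → locker 1  [load 180/260]
  40 → locker 1  [load 220/260]
  60 → locker 2  [load 240/260]
  60 → locker 3 (new)  [load 60/260]
  40 → locker 1  [load 260/260]
  80 → locker 3  [load 140/260]
  190 → locker 4 (new)  [load 190/260]
  170 → locker 5 (new)  [load 170/260]
5 storage lockers opened.

5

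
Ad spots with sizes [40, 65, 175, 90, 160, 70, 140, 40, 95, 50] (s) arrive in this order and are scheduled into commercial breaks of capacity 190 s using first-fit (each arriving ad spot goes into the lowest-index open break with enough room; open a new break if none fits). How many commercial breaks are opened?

  40 → break 1 (new)  [load 40/190]
  65 → break 1  [load 105/190]
  175 → break 2 (new)  [load 175/190]
  90 → break 3 (new)  [load 90/190]
  160 → break 4 (new)  [load 160/190]
  70 → break 1  [load 175/190]
  140 → break 5 (new)  [load 140/190]
  40 → break 3  [load 130/190]
  95 → break 6 (new)  [load 95/190]
  50 → break 3  [load 180/190]
6 commercial breaks opened.

6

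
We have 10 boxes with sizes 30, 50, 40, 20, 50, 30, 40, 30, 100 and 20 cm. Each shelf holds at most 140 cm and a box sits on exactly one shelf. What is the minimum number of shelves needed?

3

Total = 100 + 50 + 50 + 40 + 40 + 30 + 30 + 30 + 20 + 20 = 410 cm.
Lower bound: ⌈410/140⌉ = 3 shelves.
A packing using 3 shelves:
  shelf 1: 100 + 40 = 140
  shelf 2: 50 + 50 + 40 = 140
  shelf 3: 30 + 30 + 30 + 20 + 20 = 130
This matches the lower bound, so 3 is optimal.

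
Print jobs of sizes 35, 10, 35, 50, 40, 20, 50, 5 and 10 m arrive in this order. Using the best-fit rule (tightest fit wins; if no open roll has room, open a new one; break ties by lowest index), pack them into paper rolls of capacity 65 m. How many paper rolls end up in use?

  35 → roll 1 (new)  [load 35/65]
  10 → roll 1  [load 45/65]
  35 → roll 2 (new)  [load 35/65]
  50 → roll 3 (new)  [load 50/65]
  40 → roll 4 (new)  [load 40/65]
  20 → roll 1  [load 65/65]
  50 → roll 5 (new)  [load 50/65]
  5 → roll 3  [load 55/65]
  10 → roll 3  [load 65/65]
5 paper rolls opened.

5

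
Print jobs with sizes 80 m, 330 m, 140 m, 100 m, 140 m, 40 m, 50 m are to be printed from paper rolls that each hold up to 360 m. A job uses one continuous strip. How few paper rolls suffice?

Total = 330 + 140 + 140 + 100 + 80 + 50 + 40 = 880 m.
Lower bound: ⌈880/360⌉ = 3 paper rolls.
A packing using 3 paper rolls:
  roll 1: 330 = 330
  roll 2: 140 + 140 + 80 = 360
  roll 3: 100 + 50 + 40 = 190
This matches the lower bound, so 3 is optimal.

3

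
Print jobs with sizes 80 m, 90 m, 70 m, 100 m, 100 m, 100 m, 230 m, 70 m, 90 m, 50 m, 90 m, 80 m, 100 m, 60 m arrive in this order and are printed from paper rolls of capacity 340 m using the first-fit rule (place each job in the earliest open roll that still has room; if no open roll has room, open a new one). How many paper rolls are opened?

4

  80 → roll 1 (new)  [load 80/340]
  90 → roll 1  [load 170/340]
  70 → roll 1  [load 240/340]
  100 → roll 1  [load 340/340]
  100 → roll 2 (new)  [load 100/340]
  100 → roll 2  [load 200/340]
  230 → roll 3 (new)  [load 230/340]
  70 → roll 2  [load 270/340]
  90 → roll 3  [load 320/340]
  50 → roll 2  [load 320/340]
  90 → roll 4 (new)  [load 90/340]
  80 → roll 4  [load 170/340]
  100 → roll 4  [load 270/340]
  60 → roll 4  [load 330/340]
4 paper rolls opened.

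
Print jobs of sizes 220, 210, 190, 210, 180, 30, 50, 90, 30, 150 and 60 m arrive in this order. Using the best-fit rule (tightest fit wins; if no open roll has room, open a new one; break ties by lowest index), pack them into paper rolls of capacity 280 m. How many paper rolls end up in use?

6

  220 → roll 1 (new)  [load 220/280]
  210 → roll 2 (new)  [load 210/280]
  190 → roll 3 (new)  [load 190/280]
  210 → roll 4 (new)  [load 210/280]
  180 → roll 5 (new)  [load 180/280]
  30 → roll 1  [load 250/280]
  50 → roll 2  [load 260/280]
  90 → roll 3  [load 280/280]
  30 → roll 1  [load 280/280]
  150 → roll 6 (new)  [load 150/280]
  60 → roll 4  [load 270/280]
6 paper rolls opened.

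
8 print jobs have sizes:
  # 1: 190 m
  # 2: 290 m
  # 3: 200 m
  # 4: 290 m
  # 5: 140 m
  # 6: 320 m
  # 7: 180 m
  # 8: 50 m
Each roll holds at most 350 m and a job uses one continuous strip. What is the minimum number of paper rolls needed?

6

Total = 320 + 290 + 290 + 200 + 190 + 180 + 140 + 50 = 1660 m.
Lower bound: ⌈1660/350⌉ = 5 paper rolls.
Also, 6 print jobs each exceed 175 m, and no two of those can share a roll, so at least 6 paper rolls are needed.
A packing using 6 paper rolls:
  roll 1: 320 = 320
  roll 2: 290 + 50 = 340
  roll 3: 290 = 290
  roll 4: 200 + 140 = 340
  roll 5: 190 = 190
  roll 6: 180 = 180
This matches the lower bound, so 6 is optimal.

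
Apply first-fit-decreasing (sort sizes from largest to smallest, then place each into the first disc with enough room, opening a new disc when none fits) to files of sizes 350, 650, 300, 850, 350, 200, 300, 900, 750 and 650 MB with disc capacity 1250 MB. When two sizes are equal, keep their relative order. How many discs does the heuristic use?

5

Sorted descending: 900, 850, 750, 650, 650, 350, 350, 300, 300, 200.
  900 → disc 1 (new)  [load 900/1250]
  850 → disc 2 (new)  [load 850/1250]
  750 → disc 3 (new)  [load 750/1250]
  650 → disc 4 (new)  [load 650/1250]
  650 → disc 5 (new)  [load 650/1250]
  350 → disc 1  [load 1250/1250]
  350 → disc 2  [load 1200/1250]
  300 → disc 3  [load 1050/1250]
  300 → disc 4  [load 950/1250]
  200 → disc 3  [load 1250/1250]
5 discs opened.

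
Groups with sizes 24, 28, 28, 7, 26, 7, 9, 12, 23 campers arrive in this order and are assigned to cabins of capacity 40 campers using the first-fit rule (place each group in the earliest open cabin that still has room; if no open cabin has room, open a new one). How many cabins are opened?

5

  24 → cabin 1 (new)  [load 24/40]
  28 → cabin 2 (new)  [load 28/40]
  28 → cabin 3 (new)  [load 28/40]
  7 → cabin 1  [load 31/40]
  26 → cabin 4 (new)  [load 26/40]
  7 → cabin 1  [load 38/40]
  9 → cabin 2  [load 37/40]
  12 → cabin 3  [load 40/40]
  23 → cabin 5 (new)  [load 23/40]
5 cabins opened.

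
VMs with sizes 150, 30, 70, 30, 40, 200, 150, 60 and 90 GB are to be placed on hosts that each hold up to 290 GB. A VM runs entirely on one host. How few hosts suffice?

Total = 200 + 150 + 150 + 90 + 70 + 60 + 40 + 30 + 30 = 820 GB.
Lower bound: ⌈820/290⌉ = 3 hosts.
A packing using 3 hosts:
  host 1: 200 + 90 = 290
  host 2: 150 + 70 + 60 = 280
  host 3: 150 + 40 + 30 + 30 = 250
This matches the lower bound, so 3 is optimal.

3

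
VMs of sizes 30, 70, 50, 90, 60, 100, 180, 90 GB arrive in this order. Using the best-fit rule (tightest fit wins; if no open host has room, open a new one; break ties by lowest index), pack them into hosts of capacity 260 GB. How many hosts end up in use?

  30 → host 1 (new)  [load 30/260]
  70 → host 1  [load 100/260]
  50 → host 1  [load 150/260]
  90 → host 1  [load 240/260]
  60 → host 2 (new)  [load 60/260]
  100 → host 2  [load 160/260]
  180 → host 3 (new)  [load 180/260]
  90 → host 2  [load 250/260]
3 hosts opened.

3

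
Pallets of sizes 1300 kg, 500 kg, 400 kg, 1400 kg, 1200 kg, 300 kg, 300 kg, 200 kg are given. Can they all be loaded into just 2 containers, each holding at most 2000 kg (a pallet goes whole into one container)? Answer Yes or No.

No

Total = 5600 kg; ⌈5600/2000⌉ = 3.
At least 3 containers are required, but only 2 are allowed.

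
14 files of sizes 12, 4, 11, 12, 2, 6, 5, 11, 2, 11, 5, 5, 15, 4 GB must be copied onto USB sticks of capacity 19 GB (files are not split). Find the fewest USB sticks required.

6

Total = 15 + 12 + 12 + 11 + 11 + 11 + 6 + 5 + 5 + 5 + 4 + 4 + 2 + 2 = 105 GB.
Lower bound: ⌈105/19⌉ = 6 USB sticks.
A packing using 6 USB sticks:
  USB stick 1: 15 + 4 = 19
  USB stick 2: 12 + 6 = 18
  USB stick 3: 12 + 5 + 2 = 19
  USB stick 4: 11 + 5 + 2 = 18
  USB stick 5: 11 + 5 = 16
  USB stick 6: 11 + 4 = 15
This matches the lower bound, so 6 is optimal.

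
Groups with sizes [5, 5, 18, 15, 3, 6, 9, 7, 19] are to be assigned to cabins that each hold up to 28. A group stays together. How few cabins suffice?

4

Total = 19 + 18 + 15 + 9 + 7 + 6 + 5 + 5 + 3 = 87.
Lower bound: ⌈87/28⌉ = 4 cabins.
A packing using 4 cabins:
  cabin 1: 19 + 9 = 28
  cabin 2: 18 + 7 + 3 = 28
  cabin 3: 15 + 6 + 5 = 26
  cabin 4: 5 = 5
This matches the lower bound, so 4 is optimal.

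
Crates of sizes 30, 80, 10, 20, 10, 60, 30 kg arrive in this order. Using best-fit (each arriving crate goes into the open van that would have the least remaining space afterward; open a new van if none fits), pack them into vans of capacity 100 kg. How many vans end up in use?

  30 → van 1 (new)  [load 30/100]
  80 → van 2 (new)  [load 80/100]
  10 → van 2  [load 90/100]
  20 → van 1  [load 50/100]
  10 → van 2  [load 100/100]
  60 → van 3 (new)  [load 60/100]
  30 → van 3  [load 90/100]
3 vans opened.

3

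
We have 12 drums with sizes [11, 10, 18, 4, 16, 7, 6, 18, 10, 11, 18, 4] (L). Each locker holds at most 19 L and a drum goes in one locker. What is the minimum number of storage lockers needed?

Total = 18 + 18 + 18 + 16 + 11 + 11 + 10 + 10 + 7 + 6 + 4 + 4 = 133 L.
Lower bound: ⌈133/19⌉ = 7 storage lockers.
Also, 8 drums each exceed 19/2 L, and no two of those can share a locker, so at least 8 storage lockers are needed.
A packing using 8 storage lockers:
  locker 1: 18 = 18
  locker 2: 18 = 18
  locker 3: 18 = 18
  locker 4: 16 = 16
  locker 5: 11 + 7 = 18
  locker 6: 11 + 6 = 17
  locker 7: 10 + 4 + 4 = 18
  locker 8: 10 = 10
This matches the lower bound, so 8 is optimal.

8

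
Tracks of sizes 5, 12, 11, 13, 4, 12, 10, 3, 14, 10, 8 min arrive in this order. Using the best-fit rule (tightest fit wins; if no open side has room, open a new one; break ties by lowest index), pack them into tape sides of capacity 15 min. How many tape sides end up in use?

8

  5 → side 1 (new)  [load 5/15]
  12 → side 2 (new)  [load 12/15]
  11 → side 3 (new)  [load 11/15]
  13 → side 4 (new)  [load 13/15]
  4 → side 3  [load 15/15]
  12 → side 5 (new)  [load 12/15]
  10 → side 1  [load 15/15]
  3 → side 2  [load 15/15]
  14 → side 6 (new)  [load 14/15]
  10 → side 7 (new)  [load 10/15]
  8 → side 8 (new)  [load 8/15]
8 tape sides opened.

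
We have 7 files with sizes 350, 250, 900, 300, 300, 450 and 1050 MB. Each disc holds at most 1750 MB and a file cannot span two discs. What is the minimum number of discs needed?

3

Total = 1050 + 900 + 450 + 350 + 300 + 300 + 250 = 3600 MB.
Lower bound: ⌈3600/1750⌉ = 3 discs.
A packing using 3 discs:
  disc 1: 1050 + 450 + 250 = 1750
  disc 2: 900 + 350 + 300 = 1550
  disc 3: 300 = 300
This matches the lower bound, so 3 is optimal.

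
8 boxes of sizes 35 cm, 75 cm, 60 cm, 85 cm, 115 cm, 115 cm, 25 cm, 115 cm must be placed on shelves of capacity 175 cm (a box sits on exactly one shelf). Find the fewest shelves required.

4

Total = 115 + 115 + 115 + 85 + 75 + 60 + 35 + 25 = 625 cm.
Lower bound: ⌈625/175⌉ = 4 shelves.
A packing using 4 shelves:
  shelf 1: 115 + 60 = 175
  shelf 2: 115 + 35 + 25 = 175
  shelf 3: 115 = 115
  shelf 4: 85 + 75 = 160
This matches the lower bound, so 4 is optimal.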